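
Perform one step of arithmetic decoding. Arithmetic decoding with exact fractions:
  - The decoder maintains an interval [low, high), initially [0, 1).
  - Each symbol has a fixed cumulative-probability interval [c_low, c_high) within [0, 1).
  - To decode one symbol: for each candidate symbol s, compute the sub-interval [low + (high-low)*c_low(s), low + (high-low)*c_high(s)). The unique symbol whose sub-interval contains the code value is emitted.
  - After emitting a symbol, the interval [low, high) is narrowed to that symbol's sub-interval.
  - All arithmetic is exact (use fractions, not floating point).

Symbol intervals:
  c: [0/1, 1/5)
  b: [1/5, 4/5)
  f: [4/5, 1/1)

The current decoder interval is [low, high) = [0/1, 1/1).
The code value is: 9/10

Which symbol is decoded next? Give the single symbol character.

Answer: f

Derivation:
Interval width = high − low = 1/1 − 0/1 = 1/1
Scaled code = (code − low) / width = (9/10 − 0/1) / 1/1 = 9/10
  c: [0/1, 1/5) 
  b: [1/5, 4/5) 
  f: [4/5, 1/1) ← scaled code falls here ✓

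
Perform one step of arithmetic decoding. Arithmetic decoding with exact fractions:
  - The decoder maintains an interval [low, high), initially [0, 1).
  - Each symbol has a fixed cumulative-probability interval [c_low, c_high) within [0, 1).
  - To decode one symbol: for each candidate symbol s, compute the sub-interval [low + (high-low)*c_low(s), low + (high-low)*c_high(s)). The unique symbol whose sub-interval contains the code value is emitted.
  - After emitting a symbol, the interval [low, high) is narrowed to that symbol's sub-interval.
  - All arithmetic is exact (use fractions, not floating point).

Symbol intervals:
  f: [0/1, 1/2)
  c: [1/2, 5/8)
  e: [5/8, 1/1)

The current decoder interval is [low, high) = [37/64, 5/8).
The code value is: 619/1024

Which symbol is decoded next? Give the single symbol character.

Interval width = high − low = 5/8 − 37/64 = 3/64
Scaled code = (code − low) / width = (619/1024 − 37/64) / 3/64 = 9/16
  f: [0/1, 1/2) 
  c: [1/2, 5/8) ← scaled code falls here ✓
  e: [5/8, 1/1) 

Answer: c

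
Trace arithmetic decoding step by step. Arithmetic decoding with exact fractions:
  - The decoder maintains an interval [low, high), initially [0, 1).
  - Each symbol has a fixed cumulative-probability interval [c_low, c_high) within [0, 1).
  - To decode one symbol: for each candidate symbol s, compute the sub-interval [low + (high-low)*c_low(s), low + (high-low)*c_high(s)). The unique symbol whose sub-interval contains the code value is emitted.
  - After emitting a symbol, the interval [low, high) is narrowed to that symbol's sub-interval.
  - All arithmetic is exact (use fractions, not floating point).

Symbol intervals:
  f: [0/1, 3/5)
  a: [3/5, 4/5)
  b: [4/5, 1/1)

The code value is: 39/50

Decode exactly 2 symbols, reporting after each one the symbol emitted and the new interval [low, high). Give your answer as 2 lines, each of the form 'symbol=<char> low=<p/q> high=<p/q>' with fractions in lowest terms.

Step 1: interval [0/1, 1/1), width = 1/1 - 0/1 = 1/1
  'f': [0/1 + 1/1*0/1, 0/1 + 1/1*3/5) = [0/1, 3/5)
  'a': [0/1 + 1/1*3/5, 0/1 + 1/1*4/5) = [3/5, 4/5) <- contains code 39/50
  'b': [0/1 + 1/1*4/5, 0/1 + 1/1*1/1) = [4/5, 1/1)
  emit 'a', narrow to [3/5, 4/5)
Step 2: interval [3/5, 4/5), width = 4/5 - 3/5 = 1/5
  'f': [3/5 + 1/5*0/1, 3/5 + 1/5*3/5) = [3/5, 18/25)
  'a': [3/5 + 1/5*3/5, 3/5 + 1/5*4/5) = [18/25, 19/25)
  'b': [3/5 + 1/5*4/5, 3/5 + 1/5*1/1) = [19/25, 4/5) <- contains code 39/50
  emit 'b', narrow to [19/25, 4/5)

Answer: symbol=a low=3/5 high=4/5
symbol=b low=19/25 high=4/5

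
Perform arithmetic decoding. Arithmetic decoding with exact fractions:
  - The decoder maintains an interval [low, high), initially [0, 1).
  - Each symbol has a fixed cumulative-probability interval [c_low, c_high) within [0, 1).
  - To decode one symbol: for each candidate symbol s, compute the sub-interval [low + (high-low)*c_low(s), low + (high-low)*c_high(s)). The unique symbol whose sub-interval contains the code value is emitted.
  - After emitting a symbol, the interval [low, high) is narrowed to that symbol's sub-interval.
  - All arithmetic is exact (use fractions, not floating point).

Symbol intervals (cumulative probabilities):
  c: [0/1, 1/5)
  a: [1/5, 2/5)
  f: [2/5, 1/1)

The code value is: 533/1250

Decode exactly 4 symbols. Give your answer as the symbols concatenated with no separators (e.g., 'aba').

Step 1: interval [0/1, 1/1), width = 1/1 - 0/1 = 1/1
  'c': [0/1 + 1/1*0/1, 0/1 + 1/1*1/5) = [0/1, 1/5)
  'a': [0/1 + 1/1*1/5, 0/1 + 1/1*2/5) = [1/5, 2/5)
  'f': [0/1 + 1/1*2/5, 0/1 + 1/1*1/1) = [2/5, 1/1) <- contains code 533/1250
  emit 'f', narrow to [2/5, 1/1)
Step 2: interval [2/5, 1/1), width = 1/1 - 2/5 = 3/5
  'c': [2/5 + 3/5*0/1, 2/5 + 3/5*1/5) = [2/5, 13/25) <- contains code 533/1250
  'a': [2/5 + 3/5*1/5, 2/5 + 3/5*2/5) = [13/25, 16/25)
  'f': [2/5 + 3/5*2/5, 2/5 + 3/5*1/1) = [16/25, 1/1)
  emit 'c', narrow to [2/5, 13/25)
Step 3: interval [2/5, 13/25), width = 13/25 - 2/5 = 3/25
  'c': [2/5 + 3/25*0/1, 2/5 + 3/25*1/5) = [2/5, 53/125)
  'a': [2/5 + 3/25*1/5, 2/5 + 3/25*2/5) = [53/125, 56/125) <- contains code 533/1250
  'f': [2/5 + 3/25*2/5, 2/5 + 3/25*1/1) = [56/125, 13/25)
  emit 'a', narrow to [53/125, 56/125)
Step 4: interval [53/125, 56/125), width = 56/125 - 53/125 = 3/125
  'c': [53/125 + 3/125*0/1, 53/125 + 3/125*1/5) = [53/125, 268/625) <- contains code 533/1250
  'a': [53/125 + 3/125*1/5, 53/125 + 3/125*2/5) = [268/625, 271/625)
  'f': [53/125 + 3/125*2/5, 53/125 + 3/125*1/1) = [271/625, 56/125)
  emit 'c', narrow to [53/125, 268/625)

Answer: fcac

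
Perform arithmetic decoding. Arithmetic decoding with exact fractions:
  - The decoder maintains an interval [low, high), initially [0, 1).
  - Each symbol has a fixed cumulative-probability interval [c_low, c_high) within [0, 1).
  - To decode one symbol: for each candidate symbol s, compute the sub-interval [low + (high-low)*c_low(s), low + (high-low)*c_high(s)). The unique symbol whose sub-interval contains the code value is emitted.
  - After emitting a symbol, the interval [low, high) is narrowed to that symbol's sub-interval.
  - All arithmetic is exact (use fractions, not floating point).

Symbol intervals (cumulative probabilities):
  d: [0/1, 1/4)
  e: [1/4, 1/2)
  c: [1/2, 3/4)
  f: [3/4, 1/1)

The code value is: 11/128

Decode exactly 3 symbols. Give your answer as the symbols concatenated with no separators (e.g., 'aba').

Step 1: interval [0/1, 1/1), width = 1/1 - 0/1 = 1/1
  'd': [0/1 + 1/1*0/1, 0/1 + 1/1*1/4) = [0/1, 1/4) <- contains code 11/128
  'e': [0/1 + 1/1*1/4, 0/1 + 1/1*1/2) = [1/4, 1/2)
  'c': [0/1 + 1/1*1/2, 0/1 + 1/1*3/4) = [1/2, 3/4)
  'f': [0/1 + 1/1*3/4, 0/1 + 1/1*1/1) = [3/4, 1/1)
  emit 'd', narrow to [0/1, 1/4)
Step 2: interval [0/1, 1/4), width = 1/4 - 0/1 = 1/4
  'd': [0/1 + 1/4*0/1, 0/1 + 1/4*1/4) = [0/1, 1/16)
  'e': [0/1 + 1/4*1/4, 0/1 + 1/4*1/2) = [1/16, 1/8) <- contains code 11/128
  'c': [0/1 + 1/4*1/2, 0/1 + 1/4*3/4) = [1/8, 3/16)
  'f': [0/1 + 1/4*3/4, 0/1 + 1/4*1/1) = [3/16, 1/4)
  emit 'e', narrow to [1/16, 1/8)
Step 3: interval [1/16, 1/8), width = 1/8 - 1/16 = 1/16
  'd': [1/16 + 1/16*0/1, 1/16 + 1/16*1/4) = [1/16, 5/64)
  'e': [1/16 + 1/16*1/4, 1/16 + 1/16*1/2) = [5/64, 3/32) <- contains code 11/128
  'c': [1/16 + 1/16*1/2, 1/16 + 1/16*3/4) = [3/32, 7/64)
  'f': [1/16 + 1/16*3/4, 1/16 + 1/16*1/1) = [7/64, 1/8)
  emit 'e', narrow to [5/64, 3/32)

Answer: dee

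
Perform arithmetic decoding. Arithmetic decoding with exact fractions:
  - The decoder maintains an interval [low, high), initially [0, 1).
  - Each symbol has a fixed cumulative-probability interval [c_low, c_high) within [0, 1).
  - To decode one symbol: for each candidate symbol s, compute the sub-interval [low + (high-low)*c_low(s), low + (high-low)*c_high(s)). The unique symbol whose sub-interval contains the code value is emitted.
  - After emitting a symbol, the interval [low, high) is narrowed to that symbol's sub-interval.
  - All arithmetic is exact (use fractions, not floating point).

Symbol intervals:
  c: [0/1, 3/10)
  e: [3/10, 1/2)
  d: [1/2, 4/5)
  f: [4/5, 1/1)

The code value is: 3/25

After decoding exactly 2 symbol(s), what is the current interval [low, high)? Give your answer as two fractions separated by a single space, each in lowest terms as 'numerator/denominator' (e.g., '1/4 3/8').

Answer: 9/100 3/20

Derivation:
Step 1: interval [0/1, 1/1), width = 1/1 - 0/1 = 1/1
  'c': [0/1 + 1/1*0/1, 0/1 + 1/1*3/10) = [0/1, 3/10) <- contains code 3/25
  'e': [0/1 + 1/1*3/10, 0/1 + 1/1*1/2) = [3/10, 1/2)
  'd': [0/1 + 1/1*1/2, 0/1 + 1/1*4/5) = [1/2, 4/5)
  'f': [0/1 + 1/1*4/5, 0/1 + 1/1*1/1) = [4/5, 1/1)
  emit 'c', narrow to [0/1, 3/10)
Step 2: interval [0/1, 3/10), width = 3/10 - 0/1 = 3/10
  'c': [0/1 + 3/10*0/1, 0/1 + 3/10*3/10) = [0/1, 9/100)
  'e': [0/1 + 3/10*3/10, 0/1 + 3/10*1/2) = [9/100, 3/20) <- contains code 3/25
  'd': [0/1 + 3/10*1/2, 0/1 + 3/10*4/5) = [3/20, 6/25)
  'f': [0/1 + 3/10*4/5, 0/1 + 3/10*1/1) = [6/25, 3/10)
  emit 'e', narrow to [9/100, 3/20)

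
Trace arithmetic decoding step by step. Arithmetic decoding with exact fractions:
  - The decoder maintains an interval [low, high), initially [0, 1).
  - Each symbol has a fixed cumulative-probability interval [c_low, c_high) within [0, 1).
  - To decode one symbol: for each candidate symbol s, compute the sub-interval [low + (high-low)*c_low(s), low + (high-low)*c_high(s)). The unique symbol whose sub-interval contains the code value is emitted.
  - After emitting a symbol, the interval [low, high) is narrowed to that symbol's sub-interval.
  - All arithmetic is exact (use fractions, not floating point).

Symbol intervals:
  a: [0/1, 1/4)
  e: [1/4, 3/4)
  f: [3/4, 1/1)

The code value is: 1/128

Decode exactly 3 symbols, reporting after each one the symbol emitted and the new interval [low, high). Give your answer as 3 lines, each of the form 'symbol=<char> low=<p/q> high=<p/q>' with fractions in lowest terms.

Step 1: interval [0/1, 1/1), width = 1/1 - 0/1 = 1/1
  'a': [0/1 + 1/1*0/1, 0/1 + 1/1*1/4) = [0/1, 1/4) <- contains code 1/128
  'e': [0/1 + 1/1*1/4, 0/1 + 1/1*3/4) = [1/4, 3/4)
  'f': [0/1 + 1/1*3/4, 0/1 + 1/1*1/1) = [3/4, 1/1)
  emit 'a', narrow to [0/1, 1/4)
Step 2: interval [0/1, 1/4), width = 1/4 - 0/1 = 1/4
  'a': [0/1 + 1/4*0/1, 0/1 + 1/4*1/4) = [0/1, 1/16) <- contains code 1/128
  'e': [0/1 + 1/4*1/4, 0/1 + 1/4*3/4) = [1/16, 3/16)
  'f': [0/1 + 1/4*3/4, 0/1 + 1/4*1/1) = [3/16, 1/4)
  emit 'a', narrow to [0/1, 1/16)
Step 3: interval [0/1, 1/16), width = 1/16 - 0/1 = 1/16
  'a': [0/1 + 1/16*0/1, 0/1 + 1/16*1/4) = [0/1, 1/64) <- contains code 1/128
  'e': [0/1 + 1/16*1/4, 0/1 + 1/16*3/4) = [1/64, 3/64)
  'f': [0/1 + 1/16*3/4, 0/1 + 1/16*1/1) = [3/64, 1/16)
  emit 'a', narrow to [0/1, 1/64)

Answer: symbol=a low=0/1 high=1/4
symbol=a low=0/1 high=1/16
symbol=a low=0/1 high=1/64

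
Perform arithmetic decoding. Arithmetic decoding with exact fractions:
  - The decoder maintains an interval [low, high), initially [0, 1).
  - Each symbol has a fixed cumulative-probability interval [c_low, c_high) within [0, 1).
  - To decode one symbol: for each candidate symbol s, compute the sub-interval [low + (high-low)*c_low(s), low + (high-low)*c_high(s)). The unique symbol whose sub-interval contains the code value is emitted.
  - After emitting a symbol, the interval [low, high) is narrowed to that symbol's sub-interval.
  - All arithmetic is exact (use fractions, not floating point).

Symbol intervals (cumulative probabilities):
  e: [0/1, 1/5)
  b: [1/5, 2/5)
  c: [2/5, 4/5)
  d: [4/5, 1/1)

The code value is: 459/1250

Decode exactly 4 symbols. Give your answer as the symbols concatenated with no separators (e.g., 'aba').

Answer: bded

Derivation:
Step 1: interval [0/1, 1/1), width = 1/1 - 0/1 = 1/1
  'e': [0/1 + 1/1*0/1, 0/1 + 1/1*1/5) = [0/1, 1/5)
  'b': [0/1 + 1/1*1/5, 0/1 + 1/1*2/5) = [1/5, 2/5) <- contains code 459/1250
  'c': [0/1 + 1/1*2/5, 0/1 + 1/1*4/5) = [2/5, 4/5)
  'd': [0/1 + 1/1*4/5, 0/1 + 1/1*1/1) = [4/5, 1/1)
  emit 'b', narrow to [1/5, 2/5)
Step 2: interval [1/5, 2/5), width = 2/5 - 1/5 = 1/5
  'e': [1/5 + 1/5*0/1, 1/5 + 1/5*1/5) = [1/5, 6/25)
  'b': [1/5 + 1/5*1/5, 1/5 + 1/5*2/5) = [6/25, 7/25)
  'c': [1/5 + 1/5*2/5, 1/5 + 1/5*4/5) = [7/25, 9/25)
  'd': [1/5 + 1/5*4/5, 1/5 + 1/5*1/1) = [9/25, 2/5) <- contains code 459/1250
  emit 'd', narrow to [9/25, 2/5)
Step 3: interval [9/25, 2/5), width = 2/5 - 9/25 = 1/25
  'e': [9/25 + 1/25*0/1, 9/25 + 1/25*1/5) = [9/25, 46/125) <- contains code 459/1250
  'b': [9/25 + 1/25*1/5, 9/25 + 1/25*2/5) = [46/125, 47/125)
  'c': [9/25 + 1/25*2/5, 9/25 + 1/25*4/5) = [47/125, 49/125)
  'd': [9/25 + 1/25*4/5, 9/25 + 1/25*1/1) = [49/125, 2/5)
  emit 'e', narrow to [9/25, 46/125)
Step 4: interval [9/25, 46/125), width = 46/125 - 9/25 = 1/125
  'e': [9/25 + 1/125*0/1, 9/25 + 1/125*1/5) = [9/25, 226/625)
  'b': [9/25 + 1/125*1/5, 9/25 + 1/125*2/5) = [226/625, 227/625)
  'c': [9/25 + 1/125*2/5, 9/25 + 1/125*4/5) = [227/625, 229/625)
  'd': [9/25 + 1/125*4/5, 9/25 + 1/125*1/1) = [229/625, 46/125) <- contains code 459/1250
  emit 'd', narrow to [229/625, 46/125)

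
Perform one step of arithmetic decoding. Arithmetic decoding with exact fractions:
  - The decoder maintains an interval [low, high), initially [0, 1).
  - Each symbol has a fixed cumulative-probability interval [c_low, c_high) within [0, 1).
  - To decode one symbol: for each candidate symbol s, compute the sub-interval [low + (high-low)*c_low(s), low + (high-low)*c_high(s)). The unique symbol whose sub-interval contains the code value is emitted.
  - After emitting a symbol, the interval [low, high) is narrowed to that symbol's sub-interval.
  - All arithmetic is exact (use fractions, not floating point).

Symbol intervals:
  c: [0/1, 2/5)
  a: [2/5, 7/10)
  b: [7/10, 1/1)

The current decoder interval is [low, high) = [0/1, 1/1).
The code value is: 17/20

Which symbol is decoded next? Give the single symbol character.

Interval width = high − low = 1/1 − 0/1 = 1/1
Scaled code = (code − low) / width = (17/20 − 0/1) / 1/1 = 17/20
  c: [0/1, 2/5) 
  a: [2/5, 7/10) 
  b: [7/10, 1/1) ← scaled code falls here ✓

Answer: b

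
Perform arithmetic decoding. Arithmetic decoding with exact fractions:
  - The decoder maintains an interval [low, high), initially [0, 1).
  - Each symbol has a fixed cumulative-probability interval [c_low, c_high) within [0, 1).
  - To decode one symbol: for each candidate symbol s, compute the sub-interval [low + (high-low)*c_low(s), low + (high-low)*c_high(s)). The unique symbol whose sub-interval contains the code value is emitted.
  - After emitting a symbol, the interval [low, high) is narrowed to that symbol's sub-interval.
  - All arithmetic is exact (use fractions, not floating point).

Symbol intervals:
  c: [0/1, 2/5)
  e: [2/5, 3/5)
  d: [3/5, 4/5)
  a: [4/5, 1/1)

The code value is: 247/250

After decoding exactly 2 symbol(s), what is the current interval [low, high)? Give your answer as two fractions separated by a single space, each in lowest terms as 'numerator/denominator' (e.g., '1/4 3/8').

Step 1: interval [0/1, 1/1), width = 1/1 - 0/1 = 1/1
  'c': [0/1 + 1/1*0/1, 0/1 + 1/1*2/5) = [0/1, 2/5)
  'e': [0/1 + 1/1*2/5, 0/1 + 1/1*3/5) = [2/5, 3/5)
  'd': [0/1 + 1/1*3/5, 0/1 + 1/1*4/5) = [3/5, 4/5)
  'a': [0/1 + 1/1*4/5, 0/1 + 1/1*1/1) = [4/5, 1/1) <- contains code 247/250
  emit 'a', narrow to [4/5, 1/1)
Step 2: interval [4/5, 1/1), width = 1/1 - 4/5 = 1/5
  'c': [4/5 + 1/5*0/1, 4/5 + 1/5*2/5) = [4/5, 22/25)
  'e': [4/5 + 1/5*2/5, 4/5 + 1/5*3/5) = [22/25, 23/25)
  'd': [4/5 + 1/5*3/5, 4/5 + 1/5*4/5) = [23/25, 24/25)
  'a': [4/5 + 1/5*4/5, 4/5 + 1/5*1/1) = [24/25, 1/1) <- contains code 247/250
  emit 'a', narrow to [24/25, 1/1)

Answer: 24/25 1/1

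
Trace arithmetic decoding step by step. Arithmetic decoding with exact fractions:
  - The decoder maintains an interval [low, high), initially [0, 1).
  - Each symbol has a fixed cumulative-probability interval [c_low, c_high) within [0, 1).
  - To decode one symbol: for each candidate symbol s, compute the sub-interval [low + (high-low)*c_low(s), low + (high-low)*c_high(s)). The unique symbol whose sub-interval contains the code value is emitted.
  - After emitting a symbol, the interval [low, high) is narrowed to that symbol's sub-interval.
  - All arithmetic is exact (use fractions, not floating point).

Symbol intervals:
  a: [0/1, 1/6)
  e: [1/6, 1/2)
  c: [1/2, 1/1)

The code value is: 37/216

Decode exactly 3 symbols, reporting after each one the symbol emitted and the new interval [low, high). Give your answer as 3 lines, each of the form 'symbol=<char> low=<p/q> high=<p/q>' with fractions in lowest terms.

Step 1: interval [0/1, 1/1), width = 1/1 - 0/1 = 1/1
  'a': [0/1 + 1/1*0/1, 0/1 + 1/1*1/6) = [0/1, 1/6)
  'e': [0/1 + 1/1*1/6, 0/1 + 1/1*1/2) = [1/6, 1/2) <- contains code 37/216
  'c': [0/1 + 1/1*1/2, 0/1 + 1/1*1/1) = [1/2, 1/1)
  emit 'e', narrow to [1/6, 1/2)
Step 2: interval [1/6, 1/2), width = 1/2 - 1/6 = 1/3
  'a': [1/6 + 1/3*0/1, 1/6 + 1/3*1/6) = [1/6, 2/9) <- contains code 37/216
  'e': [1/6 + 1/3*1/6, 1/6 + 1/3*1/2) = [2/9, 1/3)
  'c': [1/6 + 1/3*1/2, 1/6 + 1/3*1/1) = [1/3, 1/2)
  emit 'a', narrow to [1/6, 2/9)
Step 3: interval [1/6, 2/9), width = 2/9 - 1/6 = 1/18
  'a': [1/6 + 1/18*0/1, 1/6 + 1/18*1/6) = [1/6, 19/108) <- contains code 37/216
  'e': [1/6 + 1/18*1/6, 1/6 + 1/18*1/2) = [19/108, 7/36)
  'c': [1/6 + 1/18*1/2, 1/6 + 1/18*1/1) = [7/36, 2/9)
  emit 'a', narrow to [1/6, 19/108)

Answer: symbol=e low=1/6 high=1/2
symbol=a low=1/6 high=2/9
symbol=a low=1/6 high=19/108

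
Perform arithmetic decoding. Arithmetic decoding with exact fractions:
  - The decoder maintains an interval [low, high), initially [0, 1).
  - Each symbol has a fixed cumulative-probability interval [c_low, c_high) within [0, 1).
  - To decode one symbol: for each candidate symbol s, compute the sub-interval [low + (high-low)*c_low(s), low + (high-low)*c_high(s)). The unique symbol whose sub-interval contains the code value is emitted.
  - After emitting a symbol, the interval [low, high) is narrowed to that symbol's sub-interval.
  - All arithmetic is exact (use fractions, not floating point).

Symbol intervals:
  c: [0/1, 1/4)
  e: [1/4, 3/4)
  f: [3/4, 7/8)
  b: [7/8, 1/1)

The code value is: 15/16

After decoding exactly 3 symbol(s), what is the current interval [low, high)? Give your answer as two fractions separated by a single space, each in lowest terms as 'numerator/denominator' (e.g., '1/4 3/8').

Answer: 59/64 61/64

Derivation:
Step 1: interval [0/1, 1/1), width = 1/1 - 0/1 = 1/1
  'c': [0/1 + 1/1*0/1, 0/1 + 1/1*1/4) = [0/1, 1/4)
  'e': [0/1 + 1/1*1/4, 0/1 + 1/1*3/4) = [1/4, 3/4)
  'f': [0/1 + 1/1*3/4, 0/1 + 1/1*7/8) = [3/4, 7/8)
  'b': [0/1 + 1/1*7/8, 0/1 + 1/1*1/1) = [7/8, 1/1) <- contains code 15/16
  emit 'b', narrow to [7/8, 1/1)
Step 2: interval [7/8, 1/1), width = 1/1 - 7/8 = 1/8
  'c': [7/8 + 1/8*0/1, 7/8 + 1/8*1/4) = [7/8, 29/32)
  'e': [7/8 + 1/8*1/4, 7/8 + 1/8*3/4) = [29/32, 31/32) <- contains code 15/16
  'f': [7/8 + 1/8*3/4, 7/8 + 1/8*7/8) = [31/32, 63/64)
  'b': [7/8 + 1/8*7/8, 7/8 + 1/8*1/1) = [63/64, 1/1)
  emit 'e', narrow to [29/32, 31/32)
Step 3: interval [29/32, 31/32), width = 31/32 - 29/32 = 1/16
  'c': [29/32 + 1/16*0/1, 29/32 + 1/16*1/4) = [29/32, 59/64)
  'e': [29/32 + 1/16*1/4, 29/32 + 1/16*3/4) = [59/64, 61/64) <- contains code 15/16
  'f': [29/32 + 1/16*3/4, 29/32 + 1/16*7/8) = [61/64, 123/128)
  'b': [29/32 + 1/16*7/8, 29/32 + 1/16*1/1) = [123/128, 31/32)
  emit 'e', narrow to [59/64, 61/64)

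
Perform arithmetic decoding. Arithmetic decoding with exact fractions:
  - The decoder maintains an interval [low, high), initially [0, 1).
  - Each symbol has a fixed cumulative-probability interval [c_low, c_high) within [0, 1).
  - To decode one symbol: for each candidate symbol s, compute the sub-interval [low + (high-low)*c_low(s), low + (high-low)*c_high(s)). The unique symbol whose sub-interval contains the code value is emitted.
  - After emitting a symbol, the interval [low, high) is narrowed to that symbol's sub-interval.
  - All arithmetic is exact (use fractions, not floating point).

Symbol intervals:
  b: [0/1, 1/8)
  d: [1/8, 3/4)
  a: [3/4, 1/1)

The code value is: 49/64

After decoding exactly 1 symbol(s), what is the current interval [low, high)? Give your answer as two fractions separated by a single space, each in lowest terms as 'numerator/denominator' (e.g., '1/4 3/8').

Step 1: interval [0/1, 1/1), width = 1/1 - 0/1 = 1/1
  'b': [0/1 + 1/1*0/1, 0/1 + 1/1*1/8) = [0/1, 1/8)
  'd': [0/1 + 1/1*1/8, 0/1 + 1/1*3/4) = [1/8, 3/4)
  'a': [0/1 + 1/1*3/4, 0/1 + 1/1*1/1) = [3/4, 1/1) <- contains code 49/64
  emit 'a', narrow to [3/4, 1/1)

Answer: 3/4 1/1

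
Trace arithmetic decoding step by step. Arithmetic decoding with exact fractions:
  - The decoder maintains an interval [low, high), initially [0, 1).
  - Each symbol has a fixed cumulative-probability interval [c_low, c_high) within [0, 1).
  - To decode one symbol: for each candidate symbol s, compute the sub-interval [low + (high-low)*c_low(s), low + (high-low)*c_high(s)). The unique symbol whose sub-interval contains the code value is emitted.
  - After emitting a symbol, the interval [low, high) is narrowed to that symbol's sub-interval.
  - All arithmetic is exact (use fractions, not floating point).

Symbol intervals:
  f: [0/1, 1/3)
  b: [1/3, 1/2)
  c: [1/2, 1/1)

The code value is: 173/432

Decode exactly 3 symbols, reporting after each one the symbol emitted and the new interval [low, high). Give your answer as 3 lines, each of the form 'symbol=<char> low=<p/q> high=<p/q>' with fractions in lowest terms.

Answer: symbol=b low=1/3 high=1/2
symbol=b low=7/18 high=5/12
symbol=b low=43/108 high=29/72

Derivation:
Step 1: interval [0/1, 1/1), width = 1/1 - 0/1 = 1/1
  'f': [0/1 + 1/1*0/1, 0/1 + 1/1*1/3) = [0/1, 1/3)
  'b': [0/1 + 1/1*1/3, 0/1 + 1/1*1/2) = [1/3, 1/2) <- contains code 173/432
  'c': [0/1 + 1/1*1/2, 0/1 + 1/1*1/1) = [1/2, 1/1)
  emit 'b', narrow to [1/3, 1/2)
Step 2: interval [1/3, 1/2), width = 1/2 - 1/3 = 1/6
  'f': [1/3 + 1/6*0/1, 1/3 + 1/6*1/3) = [1/3, 7/18)
  'b': [1/3 + 1/6*1/3, 1/3 + 1/6*1/2) = [7/18, 5/12) <- contains code 173/432
  'c': [1/3 + 1/6*1/2, 1/3 + 1/6*1/1) = [5/12, 1/2)
  emit 'b', narrow to [7/18, 5/12)
Step 3: interval [7/18, 5/12), width = 5/12 - 7/18 = 1/36
  'f': [7/18 + 1/36*0/1, 7/18 + 1/36*1/3) = [7/18, 43/108)
  'b': [7/18 + 1/36*1/3, 7/18 + 1/36*1/2) = [43/108, 29/72) <- contains code 173/432
  'c': [7/18 + 1/36*1/2, 7/18 + 1/36*1/1) = [29/72, 5/12)
  emit 'b', narrow to [43/108, 29/72)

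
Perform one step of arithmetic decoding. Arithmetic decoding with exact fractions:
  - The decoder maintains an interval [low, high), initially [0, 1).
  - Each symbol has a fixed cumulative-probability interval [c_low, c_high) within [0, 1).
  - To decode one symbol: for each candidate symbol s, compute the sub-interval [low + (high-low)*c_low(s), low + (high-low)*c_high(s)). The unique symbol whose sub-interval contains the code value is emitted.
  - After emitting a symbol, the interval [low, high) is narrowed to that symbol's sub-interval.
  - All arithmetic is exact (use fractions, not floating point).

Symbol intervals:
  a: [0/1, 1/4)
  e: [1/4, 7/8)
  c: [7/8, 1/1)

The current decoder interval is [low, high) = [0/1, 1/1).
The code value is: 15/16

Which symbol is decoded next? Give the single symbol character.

Answer: c

Derivation:
Interval width = high − low = 1/1 − 0/1 = 1/1
Scaled code = (code − low) / width = (15/16 − 0/1) / 1/1 = 15/16
  a: [0/1, 1/4) 
  e: [1/4, 7/8) 
  c: [7/8, 1/1) ← scaled code falls here ✓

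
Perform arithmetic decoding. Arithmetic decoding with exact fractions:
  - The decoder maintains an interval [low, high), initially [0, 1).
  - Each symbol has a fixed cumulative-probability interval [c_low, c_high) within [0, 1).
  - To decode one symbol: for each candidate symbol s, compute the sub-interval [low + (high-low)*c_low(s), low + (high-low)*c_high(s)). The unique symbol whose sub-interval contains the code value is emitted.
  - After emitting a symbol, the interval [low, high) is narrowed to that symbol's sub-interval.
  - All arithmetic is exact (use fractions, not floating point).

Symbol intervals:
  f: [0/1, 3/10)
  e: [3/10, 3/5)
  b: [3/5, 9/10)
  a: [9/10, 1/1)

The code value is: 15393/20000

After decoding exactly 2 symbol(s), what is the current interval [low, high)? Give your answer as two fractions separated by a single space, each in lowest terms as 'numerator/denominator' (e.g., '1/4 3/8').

Step 1: interval [0/1, 1/1), width = 1/1 - 0/1 = 1/1
  'f': [0/1 + 1/1*0/1, 0/1 + 1/1*3/10) = [0/1, 3/10)
  'e': [0/1 + 1/1*3/10, 0/1 + 1/1*3/5) = [3/10, 3/5)
  'b': [0/1 + 1/1*3/5, 0/1 + 1/1*9/10) = [3/5, 9/10) <- contains code 15393/20000
  'a': [0/1 + 1/1*9/10, 0/1 + 1/1*1/1) = [9/10, 1/1)
  emit 'b', narrow to [3/5, 9/10)
Step 2: interval [3/5, 9/10), width = 9/10 - 3/5 = 3/10
  'f': [3/5 + 3/10*0/1, 3/5 + 3/10*3/10) = [3/5, 69/100)
  'e': [3/5 + 3/10*3/10, 3/5 + 3/10*3/5) = [69/100, 39/50) <- contains code 15393/20000
  'b': [3/5 + 3/10*3/5, 3/5 + 3/10*9/10) = [39/50, 87/100)
  'a': [3/5 + 3/10*9/10, 3/5 + 3/10*1/1) = [87/100, 9/10)
  emit 'e', narrow to [69/100, 39/50)

Answer: 69/100 39/50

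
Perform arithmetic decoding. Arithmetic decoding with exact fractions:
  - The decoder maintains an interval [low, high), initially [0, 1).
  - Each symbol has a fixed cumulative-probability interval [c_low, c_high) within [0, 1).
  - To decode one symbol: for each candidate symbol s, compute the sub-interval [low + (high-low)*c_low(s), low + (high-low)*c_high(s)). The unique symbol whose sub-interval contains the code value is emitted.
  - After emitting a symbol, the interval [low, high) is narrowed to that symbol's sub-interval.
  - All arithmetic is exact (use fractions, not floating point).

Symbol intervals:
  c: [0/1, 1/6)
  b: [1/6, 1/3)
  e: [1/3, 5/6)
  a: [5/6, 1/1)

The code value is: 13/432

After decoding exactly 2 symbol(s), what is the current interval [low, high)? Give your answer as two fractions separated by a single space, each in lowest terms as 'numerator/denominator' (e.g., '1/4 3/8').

Step 1: interval [0/1, 1/1), width = 1/1 - 0/1 = 1/1
  'c': [0/1 + 1/1*0/1, 0/1 + 1/1*1/6) = [0/1, 1/6) <- contains code 13/432
  'b': [0/1 + 1/1*1/6, 0/1 + 1/1*1/3) = [1/6, 1/3)
  'e': [0/1 + 1/1*1/3, 0/1 + 1/1*5/6) = [1/3, 5/6)
  'a': [0/1 + 1/1*5/6, 0/1 + 1/1*1/1) = [5/6, 1/1)
  emit 'c', narrow to [0/1, 1/6)
Step 2: interval [0/1, 1/6), width = 1/6 - 0/1 = 1/6
  'c': [0/1 + 1/6*0/1, 0/1 + 1/6*1/6) = [0/1, 1/36)
  'b': [0/1 + 1/6*1/6, 0/1 + 1/6*1/3) = [1/36, 1/18) <- contains code 13/432
  'e': [0/1 + 1/6*1/3, 0/1 + 1/6*5/6) = [1/18, 5/36)
  'a': [0/1 + 1/6*5/6, 0/1 + 1/6*1/1) = [5/36, 1/6)
  emit 'b', narrow to [1/36, 1/18)

Answer: 1/36 1/18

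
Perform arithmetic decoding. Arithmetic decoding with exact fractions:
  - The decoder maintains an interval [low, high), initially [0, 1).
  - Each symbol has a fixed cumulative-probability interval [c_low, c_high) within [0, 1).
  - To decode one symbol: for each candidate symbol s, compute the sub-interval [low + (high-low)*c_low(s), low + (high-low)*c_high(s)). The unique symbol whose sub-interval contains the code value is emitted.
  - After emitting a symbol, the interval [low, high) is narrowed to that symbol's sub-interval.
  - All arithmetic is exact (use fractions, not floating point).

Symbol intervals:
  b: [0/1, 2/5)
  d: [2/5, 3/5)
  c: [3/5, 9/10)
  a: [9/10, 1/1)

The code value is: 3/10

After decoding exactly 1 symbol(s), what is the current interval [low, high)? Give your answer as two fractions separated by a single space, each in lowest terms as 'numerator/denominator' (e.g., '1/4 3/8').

Step 1: interval [0/1, 1/1), width = 1/1 - 0/1 = 1/1
  'b': [0/1 + 1/1*0/1, 0/1 + 1/1*2/5) = [0/1, 2/5) <- contains code 3/10
  'd': [0/1 + 1/1*2/5, 0/1 + 1/1*3/5) = [2/5, 3/5)
  'c': [0/1 + 1/1*3/5, 0/1 + 1/1*9/10) = [3/5, 9/10)
  'a': [0/1 + 1/1*9/10, 0/1 + 1/1*1/1) = [9/10, 1/1)
  emit 'b', narrow to [0/1, 2/5)

Answer: 0/1 2/5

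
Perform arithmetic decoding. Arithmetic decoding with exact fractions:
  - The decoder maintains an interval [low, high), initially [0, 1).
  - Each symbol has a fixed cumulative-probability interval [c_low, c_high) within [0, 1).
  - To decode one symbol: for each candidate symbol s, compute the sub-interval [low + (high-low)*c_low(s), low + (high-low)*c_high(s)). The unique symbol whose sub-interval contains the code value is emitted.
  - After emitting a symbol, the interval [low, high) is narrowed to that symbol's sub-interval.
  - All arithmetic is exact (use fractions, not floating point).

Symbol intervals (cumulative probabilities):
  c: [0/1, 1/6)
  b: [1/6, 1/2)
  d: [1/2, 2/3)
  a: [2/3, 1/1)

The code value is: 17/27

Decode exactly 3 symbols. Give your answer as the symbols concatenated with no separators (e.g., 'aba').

Step 1: interval [0/1, 1/1), width = 1/1 - 0/1 = 1/1
  'c': [0/1 + 1/1*0/1, 0/1 + 1/1*1/6) = [0/1, 1/6)
  'b': [0/1 + 1/1*1/6, 0/1 + 1/1*1/2) = [1/6, 1/2)
  'd': [0/1 + 1/1*1/2, 0/1 + 1/1*2/3) = [1/2, 2/3) <- contains code 17/27
  'a': [0/1 + 1/1*2/3, 0/1 + 1/1*1/1) = [2/3, 1/1)
  emit 'd', narrow to [1/2, 2/3)
Step 2: interval [1/2, 2/3), width = 2/3 - 1/2 = 1/6
  'c': [1/2 + 1/6*0/1, 1/2 + 1/6*1/6) = [1/2, 19/36)
  'b': [1/2 + 1/6*1/6, 1/2 + 1/6*1/2) = [19/36, 7/12)
  'd': [1/2 + 1/6*1/2, 1/2 + 1/6*2/3) = [7/12, 11/18)
  'a': [1/2 + 1/6*2/3, 1/2 + 1/6*1/1) = [11/18, 2/3) <- contains code 17/27
  emit 'a', narrow to [11/18, 2/3)
Step 3: interval [11/18, 2/3), width = 2/3 - 11/18 = 1/18
  'c': [11/18 + 1/18*0/1, 11/18 + 1/18*1/6) = [11/18, 67/108)
  'b': [11/18 + 1/18*1/6, 11/18 + 1/18*1/2) = [67/108, 23/36) <- contains code 17/27
  'd': [11/18 + 1/18*1/2, 11/18 + 1/18*2/3) = [23/36, 35/54)
  'a': [11/18 + 1/18*2/3, 11/18 + 1/18*1/1) = [35/54, 2/3)
  emit 'b', narrow to [67/108, 23/36)

Answer: dab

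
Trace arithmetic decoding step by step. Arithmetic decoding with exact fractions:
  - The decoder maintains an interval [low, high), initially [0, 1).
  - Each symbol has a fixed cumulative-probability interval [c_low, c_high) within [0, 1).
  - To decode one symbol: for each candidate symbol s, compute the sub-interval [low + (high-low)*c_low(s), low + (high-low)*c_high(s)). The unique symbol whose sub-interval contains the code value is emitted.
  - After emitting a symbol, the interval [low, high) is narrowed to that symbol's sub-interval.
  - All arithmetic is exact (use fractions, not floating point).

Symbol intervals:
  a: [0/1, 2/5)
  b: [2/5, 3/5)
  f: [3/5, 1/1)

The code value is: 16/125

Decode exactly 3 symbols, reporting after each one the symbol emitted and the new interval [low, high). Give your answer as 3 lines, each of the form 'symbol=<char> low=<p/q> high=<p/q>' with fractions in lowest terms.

Step 1: interval [0/1, 1/1), width = 1/1 - 0/1 = 1/1
  'a': [0/1 + 1/1*0/1, 0/1 + 1/1*2/5) = [0/1, 2/5) <- contains code 16/125
  'b': [0/1 + 1/1*2/5, 0/1 + 1/1*3/5) = [2/5, 3/5)
  'f': [0/1 + 1/1*3/5, 0/1 + 1/1*1/1) = [3/5, 1/1)
  emit 'a', narrow to [0/1, 2/5)
Step 2: interval [0/1, 2/5), width = 2/5 - 0/1 = 2/5
  'a': [0/1 + 2/5*0/1, 0/1 + 2/5*2/5) = [0/1, 4/25) <- contains code 16/125
  'b': [0/1 + 2/5*2/5, 0/1 + 2/5*3/5) = [4/25, 6/25)
  'f': [0/1 + 2/5*3/5, 0/1 + 2/5*1/1) = [6/25, 2/5)
  emit 'a', narrow to [0/1, 4/25)
Step 3: interval [0/1, 4/25), width = 4/25 - 0/1 = 4/25
  'a': [0/1 + 4/25*0/1, 0/1 + 4/25*2/5) = [0/1, 8/125)
  'b': [0/1 + 4/25*2/5, 0/1 + 4/25*3/5) = [8/125, 12/125)
  'f': [0/1 + 4/25*3/5, 0/1 + 4/25*1/1) = [12/125, 4/25) <- contains code 16/125
  emit 'f', narrow to [12/125, 4/25)

Answer: symbol=a low=0/1 high=2/5
symbol=a low=0/1 high=4/25
symbol=f low=12/125 high=4/25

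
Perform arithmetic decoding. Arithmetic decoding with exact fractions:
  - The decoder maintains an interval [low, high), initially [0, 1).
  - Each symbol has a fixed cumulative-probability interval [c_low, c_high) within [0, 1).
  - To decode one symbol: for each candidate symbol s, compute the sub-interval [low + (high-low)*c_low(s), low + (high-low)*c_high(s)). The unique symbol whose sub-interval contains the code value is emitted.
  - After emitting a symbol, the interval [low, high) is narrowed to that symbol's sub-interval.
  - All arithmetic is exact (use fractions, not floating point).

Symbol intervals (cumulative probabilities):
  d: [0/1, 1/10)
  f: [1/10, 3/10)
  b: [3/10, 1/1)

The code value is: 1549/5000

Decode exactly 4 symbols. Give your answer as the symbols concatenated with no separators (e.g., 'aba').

Step 1: interval [0/1, 1/1), width = 1/1 - 0/1 = 1/1
  'd': [0/1 + 1/1*0/1, 0/1 + 1/1*1/10) = [0/1, 1/10)
  'f': [0/1 + 1/1*1/10, 0/1 + 1/1*3/10) = [1/10, 3/10)
  'b': [0/1 + 1/1*3/10, 0/1 + 1/1*1/1) = [3/10, 1/1) <- contains code 1549/5000
  emit 'b', narrow to [3/10, 1/1)
Step 2: interval [3/10, 1/1), width = 1/1 - 3/10 = 7/10
  'd': [3/10 + 7/10*0/1, 3/10 + 7/10*1/10) = [3/10, 37/100) <- contains code 1549/5000
  'f': [3/10 + 7/10*1/10, 3/10 + 7/10*3/10) = [37/100, 51/100)
  'b': [3/10 + 7/10*3/10, 3/10 + 7/10*1/1) = [51/100, 1/1)
  emit 'd', narrow to [3/10, 37/100)
Step 3: interval [3/10, 37/100), width = 37/100 - 3/10 = 7/100
  'd': [3/10 + 7/100*0/1, 3/10 + 7/100*1/10) = [3/10, 307/1000)
  'f': [3/10 + 7/100*1/10, 3/10 + 7/100*3/10) = [307/1000, 321/1000) <- contains code 1549/5000
  'b': [3/10 + 7/100*3/10, 3/10 + 7/100*1/1) = [321/1000, 37/100)
  emit 'f', narrow to [307/1000, 321/1000)
Step 4: interval [307/1000, 321/1000), width = 321/1000 - 307/1000 = 7/500
  'd': [307/1000 + 7/500*0/1, 307/1000 + 7/500*1/10) = [307/1000, 771/2500)
  'f': [307/1000 + 7/500*1/10, 307/1000 + 7/500*3/10) = [771/2500, 389/1250) <- contains code 1549/5000
  'b': [307/1000 + 7/500*3/10, 307/1000 + 7/500*1/1) = [389/1250, 321/1000)
  emit 'f', narrow to [771/2500, 389/1250)

Answer: bdff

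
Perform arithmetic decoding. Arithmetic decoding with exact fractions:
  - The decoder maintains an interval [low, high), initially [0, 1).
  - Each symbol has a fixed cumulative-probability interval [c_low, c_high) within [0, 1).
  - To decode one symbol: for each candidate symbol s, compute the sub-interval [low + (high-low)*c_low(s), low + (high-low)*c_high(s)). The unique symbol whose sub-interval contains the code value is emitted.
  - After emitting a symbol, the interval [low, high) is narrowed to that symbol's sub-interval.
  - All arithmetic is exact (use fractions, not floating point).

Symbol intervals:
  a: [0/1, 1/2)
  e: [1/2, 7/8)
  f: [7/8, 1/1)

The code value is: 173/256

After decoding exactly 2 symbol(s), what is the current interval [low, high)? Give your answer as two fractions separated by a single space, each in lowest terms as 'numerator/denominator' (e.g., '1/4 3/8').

Answer: 1/2 11/16

Derivation:
Step 1: interval [0/1, 1/1), width = 1/1 - 0/1 = 1/1
  'a': [0/1 + 1/1*0/1, 0/1 + 1/1*1/2) = [0/1, 1/2)
  'e': [0/1 + 1/1*1/2, 0/1 + 1/1*7/8) = [1/2, 7/8) <- contains code 173/256
  'f': [0/1 + 1/1*7/8, 0/1 + 1/1*1/1) = [7/8, 1/1)
  emit 'e', narrow to [1/2, 7/8)
Step 2: interval [1/2, 7/8), width = 7/8 - 1/2 = 3/8
  'a': [1/2 + 3/8*0/1, 1/2 + 3/8*1/2) = [1/2, 11/16) <- contains code 173/256
  'e': [1/2 + 3/8*1/2, 1/2 + 3/8*7/8) = [11/16, 53/64)
  'f': [1/2 + 3/8*7/8, 1/2 + 3/8*1/1) = [53/64, 7/8)
  emit 'a', narrow to [1/2, 11/16)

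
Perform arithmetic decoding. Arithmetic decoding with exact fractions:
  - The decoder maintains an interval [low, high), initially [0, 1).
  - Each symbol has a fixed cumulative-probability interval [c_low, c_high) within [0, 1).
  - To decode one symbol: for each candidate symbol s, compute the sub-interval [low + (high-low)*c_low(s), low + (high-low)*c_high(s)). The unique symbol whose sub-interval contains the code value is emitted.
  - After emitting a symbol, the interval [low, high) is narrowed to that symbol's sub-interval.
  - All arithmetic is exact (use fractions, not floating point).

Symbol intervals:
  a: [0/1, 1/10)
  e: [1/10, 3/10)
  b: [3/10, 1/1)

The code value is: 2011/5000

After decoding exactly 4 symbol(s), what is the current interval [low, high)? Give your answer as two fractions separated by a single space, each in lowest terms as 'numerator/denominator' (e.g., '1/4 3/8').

Step 1: interval [0/1, 1/1), width = 1/1 - 0/1 = 1/1
  'a': [0/1 + 1/1*0/1, 0/1 + 1/1*1/10) = [0/1, 1/10)
  'e': [0/1 + 1/1*1/10, 0/1 + 1/1*3/10) = [1/10, 3/10)
  'b': [0/1 + 1/1*3/10, 0/1 + 1/1*1/1) = [3/10, 1/1) <- contains code 2011/5000
  emit 'b', narrow to [3/10, 1/1)
Step 2: interval [3/10, 1/1), width = 1/1 - 3/10 = 7/10
  'a': [3/10 + 7/10*0/1, 3/10 + 7/10*1/10) = [3/10, 37/100)
  'e': [3/10 + 7/10*1/10, 3/10 + 7/10*3/10) = [37/100, 51/100) <- contains code 2011/5000
  'b': [3/10 + 7/10*3/10, 3/10 + 7/10*1/1) = [51/100, 1/1)
  emit 'e', narrow to [37/100, 51/100)
Step 3: interval [37/100, 51/100), width = 51/100 - 37/100 = 7/50
  'a': [37/100 + 7/50*0/1, 37/100 + 7/50*1/10) = [37/100, 48/125)
  'e': [37/100 + 7/50*1/10, 37/100 + 7/50*3/10) = [48/125, 103/250) <- contains code 2011/5000
  'b': [37/100 + 7/50*3/10, 37/100 + 7/50*1/1) = [103/250, 51/100)
  emit 'e', narrow to [48/125, 103/250)
Step 4: interval [48/125, 103/250), width = 103/250 - 48/125 = 7/250
  'a': [48/125 + 7/250*0/1, 48/125 + 7/250*1/10) = [48/125, 967/2500)
  'e': [48/125 + 7/250*1/10, 48/125 + 7/250*3/10) = [967/2500, 981/2500)
  'b': [48/125 + 7/250*3/10, 48/125 + 7/250*1/1) = [981/2500, 103/250) <- contains code 2011/5000
  emit 'b', narrow to [981/2500, 103/250)

Answer: 981/2500 103/250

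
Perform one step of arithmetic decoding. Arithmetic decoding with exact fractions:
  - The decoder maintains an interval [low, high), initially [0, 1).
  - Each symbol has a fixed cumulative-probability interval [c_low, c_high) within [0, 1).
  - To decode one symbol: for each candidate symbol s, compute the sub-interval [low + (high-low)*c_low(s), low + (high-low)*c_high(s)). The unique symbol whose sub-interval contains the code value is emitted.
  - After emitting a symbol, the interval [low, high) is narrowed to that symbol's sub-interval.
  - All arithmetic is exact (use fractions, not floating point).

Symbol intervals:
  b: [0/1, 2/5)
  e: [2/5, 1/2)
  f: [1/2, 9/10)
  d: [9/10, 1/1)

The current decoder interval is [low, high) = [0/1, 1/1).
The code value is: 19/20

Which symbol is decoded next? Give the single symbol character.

Interval width = high − low = 1/1 − 0/1 = 1/1
Scaled code = (code − low) / width = (19/20 − 0/1) / 1/1 = 19/20
  b: [0/1, 2/5) 
  e: [2/5, 1/2) 
  f: [1/2, 9/10) 
  d: [9/10, 1/1) ← scaled code falls here ✓

Answer: d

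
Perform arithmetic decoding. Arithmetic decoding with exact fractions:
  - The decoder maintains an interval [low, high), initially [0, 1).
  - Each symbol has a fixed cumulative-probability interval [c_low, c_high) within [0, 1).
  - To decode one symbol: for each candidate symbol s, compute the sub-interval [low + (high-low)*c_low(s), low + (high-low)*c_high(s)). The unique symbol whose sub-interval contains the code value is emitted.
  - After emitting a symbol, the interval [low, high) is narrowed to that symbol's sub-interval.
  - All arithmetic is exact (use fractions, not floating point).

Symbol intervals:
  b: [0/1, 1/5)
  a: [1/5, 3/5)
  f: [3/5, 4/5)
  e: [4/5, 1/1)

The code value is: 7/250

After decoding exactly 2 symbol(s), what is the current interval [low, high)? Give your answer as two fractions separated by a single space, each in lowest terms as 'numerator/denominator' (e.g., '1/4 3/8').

Answer: 0/1 1/25

Derivation:
Step 1: interval [0/1, 1/1), width = 1/1 - 0/1 = 1/1
  'b': [0/1 + 1/1*0/1, 0/1 + 1/1*1/5) = [0/1, 1/5) <- contains code 7/250
  'a': [0/1 + 1/1*1/5, 0/1 + 1/1*3/5) = [1/5, 3/5)
  'f': [0/1 + 1/1*3/5, 0/1 + 1/1*4/5) = [3/5, 4/5)
  'e': [0/1 + 1/1*4/5, 0/1 + 1/1*1/1) = [4/5, 1/1)
  emit 'b', narrow to [0/1, 1/5)
Step 2: interval [0/1, 1/5), width = 1/5 - 0/1 = 1/5
  'b': [0/1 + 1/5*0/1, 0/1 + 1/5*1/5) = [0/1, 1/25) <- contains code 7/250
  'a': [0/1 + 1/5*1/5, 0/1 + 1/5*3/5) = [1/25, 3/25)
  'f': [0/1 + 1/5*3/5, 0/1 + 1/5*4/5) = [3/25, 4/25)
  'e': [0/1 + 1/5*4/5, 0/1 + 1/5*1/1) = [4/25, 1/5)
  emit 'b', narrow to [0/1, 1/25)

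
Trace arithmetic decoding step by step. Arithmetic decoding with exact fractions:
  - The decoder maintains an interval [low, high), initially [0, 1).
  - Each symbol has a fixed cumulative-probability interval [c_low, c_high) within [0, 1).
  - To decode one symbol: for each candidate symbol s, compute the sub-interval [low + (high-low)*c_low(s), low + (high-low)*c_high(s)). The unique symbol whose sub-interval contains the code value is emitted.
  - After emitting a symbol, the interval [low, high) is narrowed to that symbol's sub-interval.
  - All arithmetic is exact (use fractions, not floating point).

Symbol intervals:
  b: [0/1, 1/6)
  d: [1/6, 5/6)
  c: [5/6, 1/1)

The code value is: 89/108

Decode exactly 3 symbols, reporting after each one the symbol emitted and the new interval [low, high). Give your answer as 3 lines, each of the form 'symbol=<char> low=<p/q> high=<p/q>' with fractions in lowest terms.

Step 1: interval [0/1, 1/1), width = 1/1 - 0/1 = 1/1
  'b': [0/1 + 1/1*0/1, 0/1 + 1/1*1/6) = [0/1, 1/6)
  'd': [0/1 + 1/1*1/6, 0/1 + 1/1*5/6) = [1/6, 5/6) <- contains code 89/108
  'c': [0/1 + 1/1*5/6, 0/1 + 1/1*1/1) = [5/6, 1/1)
  emit 'd', narrow to [1/6, 5/6)
Step 2: interval [1/6, 5/6), width = 5/6 - 1/6 = 2/3
  'b': [1/6 + 2/3*0/1, 1/6 + 2/3*1/6) = [1/6, 5/18)
  'd': [1/6 + 2/3*1/6, 1/6 + 2/3*5/6) = [5/18, 13/18)
  'c': [1/6 + 2/3*5/6, 1/6 + 2/3*1/1) = [13/18, 5/6) <- contains code 89/108
  emit 'c', narrow to [13/18, 5/6)
Step 3: interval [13/18, 5/6), width = 5/6 - 13/18 = 1/9
  'b': [13/18 + 1/9*0/1, 13/18 + 1/9*1/6) = [13/18, 20/27)
  'd': [13/18 + 1/9*1/6, 13/18 + 1/9*5/6) = [20/27, 22/27)
  'c': [13/18 + 1/9*5/6, 13/18 + 1/9*1/1) = [22/27, 5/6) <- contains code 89/108
  emit 'c', narrow to [22/27, 5/6)

Answer: symbol=d low=1/6 high=5/6
symbol=c low=13/18 high=5/6
symbol=c low=22/27 high=5/6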